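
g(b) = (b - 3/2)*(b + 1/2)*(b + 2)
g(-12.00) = -1552.50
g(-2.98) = -10.89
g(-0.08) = -1.27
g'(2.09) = 14.53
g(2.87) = 22.48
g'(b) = (b - 3/2)*(b + 1/2) + (b - 3/2)*(b + 2) + (b + 1/2)*(b + 2) = 3*b^2 + 2*b - 11/4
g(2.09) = 6.25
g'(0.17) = -2.32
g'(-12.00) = 405.25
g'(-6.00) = 93.25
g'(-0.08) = -2.89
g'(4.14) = 56.95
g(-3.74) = -29.54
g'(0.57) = -0.64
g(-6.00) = -165.00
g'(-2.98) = 17.93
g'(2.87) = 27.70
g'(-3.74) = 31.73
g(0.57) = -2.56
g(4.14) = 75.21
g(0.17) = -1.93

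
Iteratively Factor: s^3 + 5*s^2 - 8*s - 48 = (s - 3)*(s^2 + 8*s + 16) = (s - 3)*(s + 4)*(s + 4)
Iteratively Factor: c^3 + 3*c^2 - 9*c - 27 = (c + 3)*(c^2 - 9) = (c + 3)^2*(c - 3)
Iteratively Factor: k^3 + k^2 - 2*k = (k + 2)*(k^2 - k) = (k - 1)*(k + 2)*(k)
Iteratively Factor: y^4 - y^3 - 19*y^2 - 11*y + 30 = (y + 3)*(y^3 - 4*y^2 - 7*y + 10) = (y - 1)*(y + 3)*(y^2 - 3*y - 10) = (y - 5)*(y - 1)*(y + 3)*(y + 2)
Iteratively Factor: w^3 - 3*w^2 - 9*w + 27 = (w - 3)*(w^2 - 9) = (w - 3)*(w + 3)*(w - 3)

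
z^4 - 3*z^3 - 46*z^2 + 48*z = z*(z - 8)*(z - 1)*(z + 6)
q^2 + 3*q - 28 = (q - 4)*(q + 7)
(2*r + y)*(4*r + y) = 8*r^2 + 6*r*y + y^2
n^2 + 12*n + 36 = (n + 6)^2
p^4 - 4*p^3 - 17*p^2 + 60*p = p*(p - 5)*(p - 3)*(p + 4)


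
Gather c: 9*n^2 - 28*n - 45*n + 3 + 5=9*n^2 - 73*n + 8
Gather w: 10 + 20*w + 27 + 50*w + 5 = 70*w + 42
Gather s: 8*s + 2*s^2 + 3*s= 2*s^2 + 11*s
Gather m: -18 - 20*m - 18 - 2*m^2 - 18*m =-2*m^2 - 38*m - 36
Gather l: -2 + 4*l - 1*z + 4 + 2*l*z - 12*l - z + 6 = l*(2*z - 8) - 2*z + 8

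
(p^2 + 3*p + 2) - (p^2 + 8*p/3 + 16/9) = p/3 + 2/9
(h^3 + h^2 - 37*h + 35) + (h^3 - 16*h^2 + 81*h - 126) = 2*h^3 - 15*h^2 + 44*h - 91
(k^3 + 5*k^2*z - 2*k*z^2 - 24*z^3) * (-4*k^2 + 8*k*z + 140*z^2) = -4*k^5 - 12*k^4*z + 188*k^3*z^2 + 780*k^2*z^3 - 472*k*z^4 - 3360*z^5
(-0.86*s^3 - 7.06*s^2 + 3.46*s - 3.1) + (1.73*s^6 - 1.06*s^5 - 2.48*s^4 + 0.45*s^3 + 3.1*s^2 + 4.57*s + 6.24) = 1.73*s^6 - 1.06*s^5 - 2.48*s^4 - 0.41*s^3 - 3.96*s^2 + 8.03*s + 3.14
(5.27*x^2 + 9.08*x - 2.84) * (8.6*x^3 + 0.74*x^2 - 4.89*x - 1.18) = 45.322*x^5 + 81.9878*x^4 - 43.4751*x^3 - 52.7214*x^2 + 3.1732*x + 3.3512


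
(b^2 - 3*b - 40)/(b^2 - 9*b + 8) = (b + 5)/(b - 1)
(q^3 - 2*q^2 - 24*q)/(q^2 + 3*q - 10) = q*(q^2 - 2*q - 24)/(q^2 + 3*q - 10)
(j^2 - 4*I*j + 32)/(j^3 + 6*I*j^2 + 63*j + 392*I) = (j + 4*I)/(j^2 + 14*I*j - 49)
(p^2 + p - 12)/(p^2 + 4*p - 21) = (p + 4)/(p + 7)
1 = 1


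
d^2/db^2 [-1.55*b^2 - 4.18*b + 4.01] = -3.10000000000000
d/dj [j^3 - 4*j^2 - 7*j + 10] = 3*j^2 - 8*j - 7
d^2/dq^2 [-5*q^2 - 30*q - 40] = -10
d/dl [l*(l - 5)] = 2*l - 5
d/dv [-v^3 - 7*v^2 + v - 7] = -3*v^2 - 14*v + 1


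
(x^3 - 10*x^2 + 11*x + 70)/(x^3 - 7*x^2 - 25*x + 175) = (x + 2)/(x + 5)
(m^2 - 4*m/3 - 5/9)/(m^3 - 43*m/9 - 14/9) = (3*m - 5)/(3*m^2 - m - 14)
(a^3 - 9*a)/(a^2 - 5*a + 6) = a*(a + 3)/(a - 2)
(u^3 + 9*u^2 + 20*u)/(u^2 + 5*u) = u + 4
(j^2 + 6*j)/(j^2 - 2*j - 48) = j/(j - 8)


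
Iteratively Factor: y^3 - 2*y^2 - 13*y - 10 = (y + 2)*(y^2 - 4*y - 5) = (y + 1)*(y + 2)*(y - 5)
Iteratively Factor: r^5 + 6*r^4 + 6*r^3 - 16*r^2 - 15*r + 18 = (r - 1)*(r^4 + 7*r^3 + 13*r^2 - 3*r - 18) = (r - 1)*(r + 2)*(r^3 + 5*r^2 + 3*r - 9) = (r - 1)*(r + 2)*(r + 3)*(r^2 + 2*r - 3) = (r - 1)*(r + 2)*(r + 3)^2*(r - 1)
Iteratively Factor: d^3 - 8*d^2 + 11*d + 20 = (d + 1)*(d^2 - 9*d + 20) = (d - 5)*(d + 1)*(d - 4)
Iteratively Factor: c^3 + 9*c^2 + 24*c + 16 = (c + 4)*(c^2 + 5*c + 4) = (c + 4)^2*(c + 1)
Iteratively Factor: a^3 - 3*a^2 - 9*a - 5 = (a + 1)*(a^2 - 4*a - 5) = (a + 1)^2*(a - 5)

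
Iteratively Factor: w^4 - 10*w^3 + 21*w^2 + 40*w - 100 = (w - 5)*(w^3 - 5*w^2 - 4*w + 20) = (w - 5)*(w - 2)*(w^2 - 3*w - 10) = (w - 5)*(w - 2)*(w + 2)*(w - 5)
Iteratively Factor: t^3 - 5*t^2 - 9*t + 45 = (t - 5)*(t^2 - 9) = (t - 5)*(t - 3)*(t + 3)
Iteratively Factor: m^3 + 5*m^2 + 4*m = (m)*(m^2 + 5*m + 4) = m*(m + 1)*(m + 4)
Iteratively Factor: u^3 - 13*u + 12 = (u - 1)*(u^2 + u - 12) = (u - 1)*(u + 4)*(u - 3)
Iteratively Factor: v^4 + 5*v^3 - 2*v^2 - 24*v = (v + 3)*(v^3 + 2*v^2 - 8*v) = (v + 3)*(v + 4)*(v^2 - 2*v) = v*(v + 3)*(v + 4)*(v - 2)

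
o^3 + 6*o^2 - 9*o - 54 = (o - 3)*(o + 3)*(o + 6)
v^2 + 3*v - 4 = (v - 1)*(v + 4)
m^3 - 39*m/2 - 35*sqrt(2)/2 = (m - 7*sqrt(2)/2)*(m + sqrt(2))*(m + 5*sqrt(2)/2)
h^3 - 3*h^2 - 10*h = h*(h - 5)*(h + 2)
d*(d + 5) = d^2 + 5*d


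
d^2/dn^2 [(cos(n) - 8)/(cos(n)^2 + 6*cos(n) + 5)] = (-9*(1 - cos(2*n))^2*cos(n)/4 + 19*(1 - cos(2*n))^2/2 - 901*cos(n)/2 + 93*cos(2*n) + 42*cos(3*n) + cos(5*n)/2 - 501)/((cos(n) + 1)^3*(cos(n) + 5)^3)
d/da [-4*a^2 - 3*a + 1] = -8*a - 3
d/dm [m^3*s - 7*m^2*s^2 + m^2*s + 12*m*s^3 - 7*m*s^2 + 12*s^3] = s*(3*m^2 - 14*m*s + 2*m + 12*s^2 - 7*s)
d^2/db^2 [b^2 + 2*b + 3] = 2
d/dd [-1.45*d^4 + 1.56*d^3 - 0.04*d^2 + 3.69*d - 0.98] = -5.8*d^3 + 4.68*d^2 - 0.08*d + 3.69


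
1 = 1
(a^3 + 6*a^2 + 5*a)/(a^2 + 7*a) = (a^2 + 6*a + 5)/(a + 7)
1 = 1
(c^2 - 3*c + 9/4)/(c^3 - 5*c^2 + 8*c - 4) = (c^2 - 3*c + 9/4)/(c^3 - 5*c^2 + 8*c - 4)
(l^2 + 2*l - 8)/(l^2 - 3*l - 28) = (l - 2)/(l - 7)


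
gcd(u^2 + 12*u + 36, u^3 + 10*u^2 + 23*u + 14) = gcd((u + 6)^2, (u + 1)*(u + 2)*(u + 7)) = 1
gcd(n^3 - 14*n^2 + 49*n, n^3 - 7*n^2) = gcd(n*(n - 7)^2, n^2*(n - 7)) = n^2 - 7*n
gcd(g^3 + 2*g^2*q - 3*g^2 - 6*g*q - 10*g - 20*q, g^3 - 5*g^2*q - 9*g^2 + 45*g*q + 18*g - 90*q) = 1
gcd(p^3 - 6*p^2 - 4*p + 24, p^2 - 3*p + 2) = p - 2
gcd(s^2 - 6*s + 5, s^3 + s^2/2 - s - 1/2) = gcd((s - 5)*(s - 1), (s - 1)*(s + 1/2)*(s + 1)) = s - 1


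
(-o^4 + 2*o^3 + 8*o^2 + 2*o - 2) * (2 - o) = o^5 - 4*o^4 - 4*o^3 + 14*o^2 + 6*o - 4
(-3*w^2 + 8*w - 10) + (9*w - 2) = -3*w^2 + 17*w - 12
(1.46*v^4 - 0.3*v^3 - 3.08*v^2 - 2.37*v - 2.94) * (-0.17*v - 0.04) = -0.2482*v^5 - 0.0074*v^4 + 0.5356*v^3 + 0.5261*v^2 + 0.5946*v + 0.1176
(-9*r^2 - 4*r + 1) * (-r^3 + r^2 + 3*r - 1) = 9*r^5 - 5*r^4 - 32*r^3 - 2*r^2 + 7*r - 1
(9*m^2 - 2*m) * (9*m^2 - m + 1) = 81*m^4 - 27*m^3 + 11*m^2 - 2*m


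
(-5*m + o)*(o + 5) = -5*m*o - 25*m + o^2 + 5*o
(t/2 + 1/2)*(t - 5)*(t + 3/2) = t^3/2 - 5*t^2/4 - 11*t/2 - 15/4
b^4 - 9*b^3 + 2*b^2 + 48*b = b*(b - 8)*(b - 3)*(b + 2)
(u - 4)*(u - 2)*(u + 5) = u^3 - u^2 - 22*u + 40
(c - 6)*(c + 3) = c^2 - 3*c - 18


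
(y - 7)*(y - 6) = y^2 - 13*y + 42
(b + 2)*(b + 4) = b^2 + 6*b + 8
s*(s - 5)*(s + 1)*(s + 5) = s^4 + s^3 - 25*s^2 - 25*s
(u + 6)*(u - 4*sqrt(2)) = u^2 - 4*sqrt(2)*u + 6*u - 24*sqrt(2)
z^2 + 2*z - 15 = (z - 3)*(z + 5)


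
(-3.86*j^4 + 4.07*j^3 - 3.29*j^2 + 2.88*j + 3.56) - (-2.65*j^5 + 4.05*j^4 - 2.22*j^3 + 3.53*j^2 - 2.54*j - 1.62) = 2.65*j^5 - 7.91*j^4 + 6.29*j^3 - 6.82*j^2 + 5.42*j + 5.18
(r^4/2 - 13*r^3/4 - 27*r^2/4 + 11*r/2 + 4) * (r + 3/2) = r^5/2 - 5*r^4/2 - 93*r^3/8 - 37*r^2/8 + 49*r/4 + 6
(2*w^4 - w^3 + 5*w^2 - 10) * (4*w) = 8*w^5 - 4*w^4 + 20*w^3 - 40*w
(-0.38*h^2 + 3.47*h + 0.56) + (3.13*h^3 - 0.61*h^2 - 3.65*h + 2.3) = 3.13*h^3 - 0.99*h^2 - 0.18*h + 2.86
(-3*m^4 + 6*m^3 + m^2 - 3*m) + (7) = -3*m^4 + 6*m^3 + m^2 - 3*m + 7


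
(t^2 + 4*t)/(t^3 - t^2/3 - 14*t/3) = 3*(t + 4)/(3*t^2 - t - 14)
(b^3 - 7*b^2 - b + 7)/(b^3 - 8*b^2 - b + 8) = (b - 7)/(b - 8)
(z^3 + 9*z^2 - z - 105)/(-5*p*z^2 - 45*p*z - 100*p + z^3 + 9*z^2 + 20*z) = (z^2 + 4*z - 21)/(-5*p*z - 20*p + z^2 + 4*z)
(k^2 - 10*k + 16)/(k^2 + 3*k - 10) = (k - 8)/(k + 5)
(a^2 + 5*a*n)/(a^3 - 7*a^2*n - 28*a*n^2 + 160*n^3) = a/(a^2 - 12*a*n + 32*n^2)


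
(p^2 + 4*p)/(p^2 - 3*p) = (p + 4)/(p - 3)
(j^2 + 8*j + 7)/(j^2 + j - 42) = (j + 1)/(j - 6)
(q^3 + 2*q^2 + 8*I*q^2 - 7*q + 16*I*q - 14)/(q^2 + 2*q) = q + 8*I - 7/q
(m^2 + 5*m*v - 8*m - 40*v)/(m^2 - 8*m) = (m + 5*v)/m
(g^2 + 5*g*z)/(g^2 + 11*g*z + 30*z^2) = g/(g + 6*z)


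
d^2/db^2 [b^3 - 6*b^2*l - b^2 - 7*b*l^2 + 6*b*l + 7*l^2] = 6*b - 12*l - 2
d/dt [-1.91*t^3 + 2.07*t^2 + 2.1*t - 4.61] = -5.73*t^2 + 4.14*t + 2.1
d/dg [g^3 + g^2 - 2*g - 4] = 3*g^2 + 2*g - 2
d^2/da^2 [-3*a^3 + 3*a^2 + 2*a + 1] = 6 - 18*a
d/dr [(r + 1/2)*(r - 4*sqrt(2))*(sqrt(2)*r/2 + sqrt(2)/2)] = 3*sqrt(2)*r^2/2 - 8*r + 3*sqrt(2)*r/2 - 6 + sqrt(2)/4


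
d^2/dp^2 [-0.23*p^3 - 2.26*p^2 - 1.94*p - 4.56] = -1.38*p - 4.52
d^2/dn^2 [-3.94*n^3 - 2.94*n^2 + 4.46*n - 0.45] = -23.64*n - 5.88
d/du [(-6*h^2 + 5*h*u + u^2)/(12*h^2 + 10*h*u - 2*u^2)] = 5*h*(6*h^2 + u^2)/(36*h^4 + 60*h^3*u + 13*h^2*u^2 - 10*h*u^3 + u^4)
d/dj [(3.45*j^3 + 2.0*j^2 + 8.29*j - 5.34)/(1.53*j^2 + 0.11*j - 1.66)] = (5.2785*j^4 + 0.758999999999999*j^3 - 29.6447*j^2 + 9.7004*j - 13.174)/(2.3409*j^4 + 0.3366*j^3 - 5.0675*j^2 - 0.3652*j + 2.7556)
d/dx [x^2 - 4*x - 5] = 2*x - 4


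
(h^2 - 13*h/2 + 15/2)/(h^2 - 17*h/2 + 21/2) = (h - 5)/(h - 7)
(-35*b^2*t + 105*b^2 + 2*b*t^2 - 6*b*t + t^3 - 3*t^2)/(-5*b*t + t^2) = 7*b - 21*b/t + t - 3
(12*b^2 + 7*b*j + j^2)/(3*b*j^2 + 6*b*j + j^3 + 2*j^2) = (4*b + j)/(j*(j + 2))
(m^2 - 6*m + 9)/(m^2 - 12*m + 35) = (m^2 - 6*m + 9)/(m^2 - 12*m + 35)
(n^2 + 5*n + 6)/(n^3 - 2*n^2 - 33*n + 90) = (n^2 + 5*n + 6)/(n^3 - 2*n^2 - 33*n + 90)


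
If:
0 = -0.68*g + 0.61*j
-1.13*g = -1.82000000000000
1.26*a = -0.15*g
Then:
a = -0.19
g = 1.61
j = 1.80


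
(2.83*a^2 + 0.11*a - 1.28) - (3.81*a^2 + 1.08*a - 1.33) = -0.98*a^2 - 0.97*a + 0.05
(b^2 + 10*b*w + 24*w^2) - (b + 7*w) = b^2 + 10*b*w - b + 24*w^2 - 7*w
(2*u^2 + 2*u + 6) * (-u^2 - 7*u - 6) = -2*u^4 - 16*u^3 - 32*u^2 - 54*u - 36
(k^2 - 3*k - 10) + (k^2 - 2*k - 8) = 2*k^2 - 5*k - 18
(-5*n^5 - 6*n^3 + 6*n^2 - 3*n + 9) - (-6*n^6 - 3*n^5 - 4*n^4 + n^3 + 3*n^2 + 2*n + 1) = 6*n^6 - 2*n^5 + 4*n^4 - 7*n^3 + 3*n^2 - 5*n + 8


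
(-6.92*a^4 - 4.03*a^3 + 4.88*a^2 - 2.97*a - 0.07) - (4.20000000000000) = -6.92*a^4 - 4.03*a^3 + 4.88*a^2 - 2.97*a - 4.27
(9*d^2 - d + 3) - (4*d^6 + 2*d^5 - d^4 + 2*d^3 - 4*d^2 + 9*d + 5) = -4*d^6 - 2*d^5 + d^4 - 2*d^3 + 13*d^2 - 10*d - 2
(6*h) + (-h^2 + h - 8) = -h^2 + 7*h - 8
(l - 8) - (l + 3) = -11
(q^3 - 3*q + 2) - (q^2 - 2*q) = q^3 - q^2 - q + 2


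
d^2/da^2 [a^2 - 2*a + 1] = 2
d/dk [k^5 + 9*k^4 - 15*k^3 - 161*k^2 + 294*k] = 5*k^4 + 36*k^3 - 45*k^2 - 322*k + 294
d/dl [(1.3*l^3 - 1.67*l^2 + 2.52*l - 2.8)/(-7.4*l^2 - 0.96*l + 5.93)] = (-9.62*l^4 - 2.496*l^3 + 43.3782*l^2 - 61.2462*l + 12.2556)/(54.76*l^4 + 14.208*l^3 - 86.8424*l^2 - 11.3856*l + 35.1649)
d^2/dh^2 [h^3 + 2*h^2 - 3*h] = 6*h + 4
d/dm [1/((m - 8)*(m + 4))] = 2*(2 - m)/(m^4 - 8*m^3 - 48*m^2 + 256*m + 1024)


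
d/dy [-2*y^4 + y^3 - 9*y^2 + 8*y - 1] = -8*y^3 + 3*y^2 - 18*y + 8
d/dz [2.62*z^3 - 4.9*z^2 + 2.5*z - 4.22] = 7.86*z^2 - 9.8*z + 2.5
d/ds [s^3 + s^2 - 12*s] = 3*s^2 + 2*s - 12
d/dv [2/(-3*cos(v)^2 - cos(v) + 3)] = -2*(6*cos(v) + 1)*sin(v)/(3*sin(v)^2 - cos(v))^2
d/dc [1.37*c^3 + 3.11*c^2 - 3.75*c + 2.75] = 4.11*c^2 + 6.22*c - 3.75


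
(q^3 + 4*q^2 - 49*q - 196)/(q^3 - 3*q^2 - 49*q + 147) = (q + 4)/(q - 3)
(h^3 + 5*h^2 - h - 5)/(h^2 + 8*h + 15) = (h^2 - 1)/(h + 3)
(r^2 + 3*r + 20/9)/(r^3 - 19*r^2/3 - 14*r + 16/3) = (9*r^2 + 27*r + 20)/(3*(3*r^3 - 19*r^2 - 42*r + 16))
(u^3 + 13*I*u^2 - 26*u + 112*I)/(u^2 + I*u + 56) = (u^2 + 5*I*u + 14)/(u - 7*I)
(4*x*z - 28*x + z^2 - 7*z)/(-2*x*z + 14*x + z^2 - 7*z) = (-4*x - z)/(2*x - z)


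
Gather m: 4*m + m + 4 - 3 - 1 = 5*m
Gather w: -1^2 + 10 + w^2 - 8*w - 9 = w^2 - 8*w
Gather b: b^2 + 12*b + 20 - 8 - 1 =b^2 + 12*b + 11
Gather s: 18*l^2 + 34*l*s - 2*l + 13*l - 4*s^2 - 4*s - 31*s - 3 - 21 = 18*l^2 + 11*l - 4*s^2 + s*(34*l - 35) - 24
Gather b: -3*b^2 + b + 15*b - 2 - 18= -3*b^2 + 16*b - 20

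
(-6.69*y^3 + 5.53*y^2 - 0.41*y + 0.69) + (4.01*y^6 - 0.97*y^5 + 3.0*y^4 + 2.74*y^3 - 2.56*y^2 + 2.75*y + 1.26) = 4.01*y^6 - 0.97*y^5 + 3.0*y^4 - 3.95*y^3 + 2.97*y^2 + 2.34*y + 1.95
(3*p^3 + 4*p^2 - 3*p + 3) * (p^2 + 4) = 3*p^5 + 4*p^4 + 9*p^3 + 19*p^2 - 12*p + 12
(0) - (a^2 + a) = -a^2 - a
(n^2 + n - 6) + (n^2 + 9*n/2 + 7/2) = 2*n^2 + 11*n/2 - 5/2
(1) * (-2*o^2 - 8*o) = -2*o^2 - 8*o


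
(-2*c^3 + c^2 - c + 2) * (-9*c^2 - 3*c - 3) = 18*c^5 - 3*c^4 + 12*c^3 - 18*c^2 - 3*c - 6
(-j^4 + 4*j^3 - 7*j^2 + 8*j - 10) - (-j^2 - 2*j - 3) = -j^4 + 4*j^3 - 6*j^2 + 10*j - 7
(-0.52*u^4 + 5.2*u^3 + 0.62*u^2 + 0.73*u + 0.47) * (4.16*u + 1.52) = -2.1632*u^5 + 20.8416*u^4 + 10.4832*u^3 + 3.9792*u^2 + 3.0648*u + 0.7144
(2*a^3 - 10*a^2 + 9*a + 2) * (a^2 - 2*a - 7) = 2*a^5 - 14*a^4 + 15*a^3 + 54*a^2 - 67*a - 14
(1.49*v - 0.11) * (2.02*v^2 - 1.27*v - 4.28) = 3.0098*v^3 - 2.1145*v^2 - 6.2375*v + 0.4708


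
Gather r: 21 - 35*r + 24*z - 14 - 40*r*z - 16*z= r*(-40*z - 35) + 8*z + 7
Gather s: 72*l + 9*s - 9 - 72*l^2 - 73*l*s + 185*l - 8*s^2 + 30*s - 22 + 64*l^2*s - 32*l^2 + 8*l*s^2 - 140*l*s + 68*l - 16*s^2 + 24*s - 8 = -104*l^2 + 325*l + s^2*(8*l - 24) + s*(64*l^2 - 213*l + 63) - 39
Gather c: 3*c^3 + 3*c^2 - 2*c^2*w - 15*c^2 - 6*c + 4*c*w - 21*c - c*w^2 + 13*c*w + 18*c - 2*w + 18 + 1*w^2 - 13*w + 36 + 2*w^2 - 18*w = 3*c^3 + c^2*(-2*w - 12) + c*(-w^2 + 17*w - 9) + 3*w^2 - 33*w + 54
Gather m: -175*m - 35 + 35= -175*m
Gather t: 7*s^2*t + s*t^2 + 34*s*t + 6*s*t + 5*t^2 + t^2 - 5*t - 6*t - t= t^2*(s + 6) + t*(7*s^2 + 40*s - 12)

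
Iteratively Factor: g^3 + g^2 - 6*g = (g)*(g^2 + g - 6) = g*(g + 3)*(g - 2)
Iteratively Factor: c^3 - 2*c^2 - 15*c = (c + 3)*(c^2 - 5*c) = c*(c + 3)*(c - 5)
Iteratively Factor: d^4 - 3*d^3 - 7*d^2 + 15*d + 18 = (d - 3)*(d^3 - 7*d - 6) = (d - 3)*(d + 1)*(d^2 - d - 6) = (d - 3)^2*(d + 1)*(d + 2)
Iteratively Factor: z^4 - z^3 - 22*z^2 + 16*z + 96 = (z + 2)*(z^3 - 3*z^2 - 16*z + 48) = (z + 2)*(z + 4)*(z^2 - 7*z + 12) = (z - 3)*(z + 2)*(z + 4)*(z - 4)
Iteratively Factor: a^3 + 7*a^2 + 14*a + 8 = (a + 4)*(a^2 + 3*a + 2) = (a + 2)*(a + 4)*(a + 1)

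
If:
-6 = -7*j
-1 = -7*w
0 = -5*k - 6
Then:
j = 6/7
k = -6/5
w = 1/7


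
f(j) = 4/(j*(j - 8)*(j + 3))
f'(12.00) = 0.00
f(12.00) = 0.01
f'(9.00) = -0.04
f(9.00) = 0.04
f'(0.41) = 0.98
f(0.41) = -0.38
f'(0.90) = 0.20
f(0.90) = -0.16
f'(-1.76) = -0.03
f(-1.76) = 0.19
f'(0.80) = 0.25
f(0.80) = -0.18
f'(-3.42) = -0.67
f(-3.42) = -0.24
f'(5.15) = -0.00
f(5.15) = -0.03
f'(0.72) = 0.31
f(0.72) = -0.21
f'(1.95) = 0.04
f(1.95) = -0.07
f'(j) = -4/(j*(j - 8)*(j + 3)^2) - 4/(j*(j - 8)^2*(j + 3)) - 4/(j^2*(j - 8)*(j + 3))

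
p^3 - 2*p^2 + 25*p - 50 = (p - 2)*(p - 5*I)*(p + 5*I)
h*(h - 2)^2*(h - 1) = h^4 - 5*h^3 + 8*h^2 - 4*h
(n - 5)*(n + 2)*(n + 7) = n^3 + 4*n^2 - 31*n - 70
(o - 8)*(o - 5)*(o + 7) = o^3 - 6*o^2 - 51*o + 280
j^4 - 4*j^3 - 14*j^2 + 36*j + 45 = (j - 5)*(j - 3)*(j + 1)*(j + 3)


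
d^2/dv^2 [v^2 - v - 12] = 2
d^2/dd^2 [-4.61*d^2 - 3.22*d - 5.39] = -9.22000000000000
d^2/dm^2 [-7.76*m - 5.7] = 0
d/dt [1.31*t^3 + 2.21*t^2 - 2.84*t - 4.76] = 3.93*t^2 + 4.42*t - 2.84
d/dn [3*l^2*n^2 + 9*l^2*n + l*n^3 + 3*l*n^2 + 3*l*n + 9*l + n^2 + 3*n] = 6*l^2*n + 9*l^2 + 3*l*n^2 + 6*l*n + 3*l + 2*n + 3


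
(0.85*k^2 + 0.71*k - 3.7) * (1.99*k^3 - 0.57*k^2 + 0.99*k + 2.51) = 1.6915*k^5 + 0.9284*k^4 - 6.9262*k^3 + 4.9454*k^2 - 1.8809*k - 9.287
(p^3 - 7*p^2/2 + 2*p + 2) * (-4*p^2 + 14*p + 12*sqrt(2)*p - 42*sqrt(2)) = -4*p^5 + 12*sqrt(2)*p^4 + 28*p^4 - 84*sqrt(2)*p^3 - 57*p^3 + 20*p^2 + 171*sqrt(2)*p^2 - 60*sqrt(2)*p + 28*p - 84*sqrt(2)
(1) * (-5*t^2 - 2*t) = -5*t^2 - 2*t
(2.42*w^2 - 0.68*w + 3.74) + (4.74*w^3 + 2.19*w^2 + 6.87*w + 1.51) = 4.74*w^3 + 4.61*w^2 + 6.19*w + 5.25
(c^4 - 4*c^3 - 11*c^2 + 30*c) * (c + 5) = c^5 + c^4 - 31*c^3 - 25*c^2 + 150*c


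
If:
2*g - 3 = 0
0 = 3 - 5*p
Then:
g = 3/2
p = 3/5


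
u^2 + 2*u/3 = u*(u + 2/3)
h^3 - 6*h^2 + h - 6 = (h - 6)*(h - I)*(h + I)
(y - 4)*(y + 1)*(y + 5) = y^3 + 2*y^2 - 19*y - 20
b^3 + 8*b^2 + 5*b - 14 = (b - 1)*(b + 2)*(b + 7)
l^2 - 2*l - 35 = (l - 7)*(l + 5)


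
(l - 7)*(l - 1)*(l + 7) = l^3 - l^2 - 49*l + 49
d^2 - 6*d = d*(d - 6)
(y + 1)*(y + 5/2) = y^2 + 7*y/2 + 5/2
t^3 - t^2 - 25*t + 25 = (t - 5)*(t - 1)*(t + 5)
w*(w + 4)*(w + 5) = w^3 + 9*w^2 + 20*w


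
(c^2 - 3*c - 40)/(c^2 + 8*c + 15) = (c - 8)/(c + 3)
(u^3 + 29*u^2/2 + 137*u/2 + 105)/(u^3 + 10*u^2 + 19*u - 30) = (u + 7/2)/(u - 1)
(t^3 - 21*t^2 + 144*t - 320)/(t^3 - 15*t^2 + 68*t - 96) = (t^2 - 13*t + 40)/(t^2 - 7*t + 12)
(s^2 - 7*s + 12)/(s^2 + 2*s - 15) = (s - 4)/(s + 5)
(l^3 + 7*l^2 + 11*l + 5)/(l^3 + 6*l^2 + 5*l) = (l + 1)/l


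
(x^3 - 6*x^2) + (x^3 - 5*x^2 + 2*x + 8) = 2*x^3 - 11*x^2 + 2*x + 8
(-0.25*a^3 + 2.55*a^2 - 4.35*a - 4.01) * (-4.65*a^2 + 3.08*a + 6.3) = 1.1625*a^5 - 12.6275*a^4 + 26.5065*a^3 + 21.3135*a^2 - 39.7558*a - 25.263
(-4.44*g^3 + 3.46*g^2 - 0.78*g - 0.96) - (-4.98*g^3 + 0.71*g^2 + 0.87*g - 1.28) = 0.54*g^3 + 2.75*g^2 - 1.65*g + 0.32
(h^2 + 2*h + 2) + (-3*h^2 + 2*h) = -2*h^2 + 4*h + 2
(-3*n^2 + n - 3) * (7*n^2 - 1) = -21*n^4 + 7*n^3 - 18*n^2 - n + 3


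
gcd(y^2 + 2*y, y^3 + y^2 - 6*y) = y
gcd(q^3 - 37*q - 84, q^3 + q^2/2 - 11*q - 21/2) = q + 3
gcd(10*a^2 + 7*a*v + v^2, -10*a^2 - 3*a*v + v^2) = 2*a + v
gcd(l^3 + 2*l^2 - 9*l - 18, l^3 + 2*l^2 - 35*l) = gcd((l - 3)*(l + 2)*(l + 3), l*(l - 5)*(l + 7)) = 1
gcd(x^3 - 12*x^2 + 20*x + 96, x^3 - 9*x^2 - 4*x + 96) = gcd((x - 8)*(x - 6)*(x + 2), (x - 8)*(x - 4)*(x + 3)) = x - 8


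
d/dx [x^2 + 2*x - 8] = 2*x + 2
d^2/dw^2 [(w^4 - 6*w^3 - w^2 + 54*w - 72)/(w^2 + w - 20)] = 2*(w^3 + 15*w^2 + 75*w + 13)/(w^3 + 15*w^2 + 75*w + 125)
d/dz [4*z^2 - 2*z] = 8*z - 2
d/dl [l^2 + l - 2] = 2*l + 1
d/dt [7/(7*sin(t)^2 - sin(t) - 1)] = 7*(1 - 14*sin(t))*cos(t)/(-7*sin(t)^2 + sin(t) + 1)^2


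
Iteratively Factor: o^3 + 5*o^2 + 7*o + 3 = (o + 1)*(o^2 + 4*o + 3) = (o + 1)^2*(o + 3)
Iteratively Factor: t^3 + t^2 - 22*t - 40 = (t + 4)*(t^2 - 3*t - 10) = (t + 2)*(t + 4)*(t - 5)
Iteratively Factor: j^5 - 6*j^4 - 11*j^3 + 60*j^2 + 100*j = (j - 5)*(j^4 - j^3 - 16*j^2 - 20*j) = (j - 5)^2*(j^3 + 4*j^2 + 4*j) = (j - 5)^2*(j + 2)*(j^2 + 2*j) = j*(j - 5)^2*(j + 2)*(j + 2)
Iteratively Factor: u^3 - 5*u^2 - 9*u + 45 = (u - 3)*(u^2 - 2*u - 15) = (u - 5)*(u - 3)*(u + 3)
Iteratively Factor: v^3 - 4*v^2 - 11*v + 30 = (v + 3)*(v^2 - 7*v + 10) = (v - 2)*(v + 3)*(v - 5)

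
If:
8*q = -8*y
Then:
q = -y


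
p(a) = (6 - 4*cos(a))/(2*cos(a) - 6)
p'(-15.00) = 0.14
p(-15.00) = -1.20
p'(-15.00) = 0.14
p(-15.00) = -1.20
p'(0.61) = -0.36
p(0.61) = -0.62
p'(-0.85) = 0.41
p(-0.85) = -0.72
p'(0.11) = -0.08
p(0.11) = -0.50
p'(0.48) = -0.31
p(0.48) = -0.58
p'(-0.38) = 0.26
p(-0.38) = -0.55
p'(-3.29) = -0.03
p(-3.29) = -1.25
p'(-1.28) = 0.39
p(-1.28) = -0.89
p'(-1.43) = 0.36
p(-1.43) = -0.95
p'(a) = 2*(6 - 4*cos(a))*sin(a)/(2*cos(a) - 6)^2 + 4*sin(a)/(2*cos(a) - 6)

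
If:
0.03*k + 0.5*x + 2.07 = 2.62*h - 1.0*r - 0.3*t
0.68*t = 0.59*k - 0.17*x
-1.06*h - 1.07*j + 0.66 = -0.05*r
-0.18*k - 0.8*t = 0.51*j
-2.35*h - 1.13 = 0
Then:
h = -0.48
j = 0.945059732867496 - 0.023146743060692*x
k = 0.242307016307954*x - 0.55139084010506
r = -0.495340301498809*x - 3.16976426982707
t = -0.0397630299680985*x - 0.47841264067939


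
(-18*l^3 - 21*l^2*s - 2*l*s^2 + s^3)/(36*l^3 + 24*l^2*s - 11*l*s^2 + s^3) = (3*l + s)/(-6*l + s)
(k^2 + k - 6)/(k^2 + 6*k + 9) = (k - 2)/(k + 3)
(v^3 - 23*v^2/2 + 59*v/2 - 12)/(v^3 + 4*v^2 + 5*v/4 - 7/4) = 2*(v^2 - 11*v + 24)/(2*v^2 + 9*v + 7)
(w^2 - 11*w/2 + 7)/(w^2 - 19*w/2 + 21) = (w - 2)/(w - 6)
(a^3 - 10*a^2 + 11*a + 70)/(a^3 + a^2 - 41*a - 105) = (a^2 - 3*a - 10)/(a^2 + 8*a + 15)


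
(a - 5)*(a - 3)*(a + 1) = a^3 - 7*a^2 + 7*a + 15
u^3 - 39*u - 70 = (u - 7)*(u + 2)*(u + 5)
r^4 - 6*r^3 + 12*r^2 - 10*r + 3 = (r - 3)*(r - 1)^3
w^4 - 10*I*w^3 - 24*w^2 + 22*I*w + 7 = (w - 7*I)*(w - I)^3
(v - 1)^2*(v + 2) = v^3 - 3*v + 2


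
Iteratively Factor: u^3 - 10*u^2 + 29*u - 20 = (u - 4)*(u^2 - 6*u + 5) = (u - 5)*(u - 4)*(u - 1)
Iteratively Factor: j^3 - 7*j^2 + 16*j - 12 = (j - 2)*(j^2 - 5*j + 6) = (j - 2)^2*(j - 3)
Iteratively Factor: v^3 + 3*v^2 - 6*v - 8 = (v + 1)*(v^2 + 2*v - 8) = (v + 1)*(v + 4)*(v - 2)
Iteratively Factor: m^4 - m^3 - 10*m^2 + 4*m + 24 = (m - 2)*(m^3 + m^2 - 8*m - 12) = (m - 2)*(m + 2)*(m^2 - m - 6) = (m - 3)*(m - 2)*(m + 2)*(m + 2)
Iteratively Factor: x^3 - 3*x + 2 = (x + 2)*(x^2 - 2*x + 1) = (x - 1)*(x + 2)*(x - 1)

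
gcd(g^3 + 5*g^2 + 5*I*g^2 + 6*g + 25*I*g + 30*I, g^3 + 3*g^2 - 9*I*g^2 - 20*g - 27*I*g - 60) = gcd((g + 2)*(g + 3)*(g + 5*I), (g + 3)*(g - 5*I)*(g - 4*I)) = g + 3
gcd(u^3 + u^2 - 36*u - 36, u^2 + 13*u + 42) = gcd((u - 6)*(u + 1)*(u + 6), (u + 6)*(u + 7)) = u + 6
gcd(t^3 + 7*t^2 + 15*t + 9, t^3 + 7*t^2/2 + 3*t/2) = t + 3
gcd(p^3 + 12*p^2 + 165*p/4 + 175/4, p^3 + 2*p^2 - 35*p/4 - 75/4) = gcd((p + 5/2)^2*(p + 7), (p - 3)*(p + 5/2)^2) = p^2 + 5*p + 25/4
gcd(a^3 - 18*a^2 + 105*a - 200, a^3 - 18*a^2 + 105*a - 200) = a^3 - 18*a^2 + 105*a - 200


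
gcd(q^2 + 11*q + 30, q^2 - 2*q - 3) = 1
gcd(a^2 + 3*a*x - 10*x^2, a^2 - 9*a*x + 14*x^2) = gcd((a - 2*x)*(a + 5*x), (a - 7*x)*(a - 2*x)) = -a + 2*x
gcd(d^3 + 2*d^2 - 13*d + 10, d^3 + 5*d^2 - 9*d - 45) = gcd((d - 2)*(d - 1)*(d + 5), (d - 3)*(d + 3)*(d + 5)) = d + 5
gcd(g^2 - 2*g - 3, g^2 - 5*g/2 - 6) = 1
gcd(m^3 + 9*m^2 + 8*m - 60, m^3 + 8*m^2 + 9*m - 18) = m + 6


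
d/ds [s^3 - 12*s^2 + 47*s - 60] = 3*s^2 - 24*s + 47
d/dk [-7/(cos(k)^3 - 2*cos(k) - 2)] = 7*(2 - 3*cos(k)^2)*sin(k)/(-cos(k)^3 + 2*cos(k) + 2)^2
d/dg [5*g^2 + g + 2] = 10*g + 1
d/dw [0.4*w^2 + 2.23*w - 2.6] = 0.8*w + 2.23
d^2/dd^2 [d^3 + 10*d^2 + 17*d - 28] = 6*d + 20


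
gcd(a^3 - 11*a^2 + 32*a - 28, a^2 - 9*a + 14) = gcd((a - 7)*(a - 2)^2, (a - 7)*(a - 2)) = a^2 - 9*a + 14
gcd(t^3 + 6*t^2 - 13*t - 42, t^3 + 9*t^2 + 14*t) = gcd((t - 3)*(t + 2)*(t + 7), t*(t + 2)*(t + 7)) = t^2 + 9*t + 14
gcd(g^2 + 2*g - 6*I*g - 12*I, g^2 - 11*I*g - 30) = g - 6*I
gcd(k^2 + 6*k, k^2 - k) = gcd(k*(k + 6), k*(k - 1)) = k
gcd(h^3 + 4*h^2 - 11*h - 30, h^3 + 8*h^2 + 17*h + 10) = h^2 + 7*h + 10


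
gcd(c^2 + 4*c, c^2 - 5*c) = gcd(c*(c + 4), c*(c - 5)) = c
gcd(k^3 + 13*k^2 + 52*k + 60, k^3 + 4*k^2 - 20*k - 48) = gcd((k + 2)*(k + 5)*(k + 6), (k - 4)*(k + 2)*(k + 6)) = k^2 + 8*k + 12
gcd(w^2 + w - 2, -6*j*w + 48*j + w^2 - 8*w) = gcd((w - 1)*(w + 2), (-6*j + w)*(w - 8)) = 1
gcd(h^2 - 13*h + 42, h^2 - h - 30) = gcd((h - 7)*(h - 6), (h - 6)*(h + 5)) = h - 6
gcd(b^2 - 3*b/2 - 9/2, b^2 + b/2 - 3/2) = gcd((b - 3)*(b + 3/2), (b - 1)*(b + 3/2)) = b + 3/2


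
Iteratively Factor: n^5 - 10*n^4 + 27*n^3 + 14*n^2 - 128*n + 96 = (n - 1)*(n^4 - 9*n^3 + 18*n^2 + 32*n - 96) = (n - 4)*(n - 1)*(n^3 - 5*n^2 - 2*n + 24) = (n - 4)*(n - 3)*(n - 1)*(n^2 - 2*n - 8) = (n - 4)^2*(n - 3)*(n - 1)*(n + 2)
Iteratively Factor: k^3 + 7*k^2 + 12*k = (k + 3)*(k^2 + 4*k) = k*(k + 3)*(k + 4)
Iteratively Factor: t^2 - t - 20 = (t - 5)*(t + 4)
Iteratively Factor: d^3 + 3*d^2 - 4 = (d - 1)*(d^2 + 4*d + 4) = (d - 1)*(d + 2)*(d + 2)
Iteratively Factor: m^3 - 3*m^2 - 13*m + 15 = (m - 1)*(m^2 - 2*m - 15) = (m - 1)*(m + 3)*(m - 5)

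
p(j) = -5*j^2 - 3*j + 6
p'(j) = -10*j - 3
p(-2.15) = -10.66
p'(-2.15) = 18.50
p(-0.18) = 6.38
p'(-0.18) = -1.20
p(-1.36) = 0.83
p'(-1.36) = 10.60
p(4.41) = -104.47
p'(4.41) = -47.10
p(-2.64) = -20.93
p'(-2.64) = 23.40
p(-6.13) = -163.49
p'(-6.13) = 58.30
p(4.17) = -93.45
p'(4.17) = -44.70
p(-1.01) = 3.93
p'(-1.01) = 7.10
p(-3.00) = -30.00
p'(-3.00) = 27.00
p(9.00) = -426.00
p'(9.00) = -93.00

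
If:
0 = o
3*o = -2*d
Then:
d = 0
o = 0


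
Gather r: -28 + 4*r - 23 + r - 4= 5*r - 55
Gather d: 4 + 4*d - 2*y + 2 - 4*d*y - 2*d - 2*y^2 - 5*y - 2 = d*(2 - 4*y) - 2*y^2 - 7*y + 4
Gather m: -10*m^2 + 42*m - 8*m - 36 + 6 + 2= -10*m^2 + 34*m - 28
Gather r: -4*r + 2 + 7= 9 - 4*r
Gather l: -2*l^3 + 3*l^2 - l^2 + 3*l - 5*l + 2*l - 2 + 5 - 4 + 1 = -2*l^3 + 2*l^2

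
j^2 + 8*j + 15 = (j + 3)*(j + 5)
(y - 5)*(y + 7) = y^2 + 2*y - 35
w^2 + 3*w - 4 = (w - 1)*(w + 4)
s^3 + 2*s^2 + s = s*(s + 1)^2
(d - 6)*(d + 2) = d^2 - 4*d - 12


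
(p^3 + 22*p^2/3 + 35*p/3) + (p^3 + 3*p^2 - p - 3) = 2*p^3 + 31*p^2/3 + 32*p/3 - 3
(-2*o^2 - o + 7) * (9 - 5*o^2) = 10*o^4 + 5*o^3 - 53*o^2 - 9*o + 63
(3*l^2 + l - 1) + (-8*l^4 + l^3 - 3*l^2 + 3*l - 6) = -8*l^4 + l^3 + 4*l - 7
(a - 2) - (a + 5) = -7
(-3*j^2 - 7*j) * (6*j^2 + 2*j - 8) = -18*j^4 - 48*j^3 + 10*j^2 + 56*j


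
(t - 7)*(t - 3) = t^2 - 10*t + 21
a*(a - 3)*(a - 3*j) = a^3 - 3*a^2*j - 3*a^2 + 9*a*j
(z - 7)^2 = z^2 - 14*z + 49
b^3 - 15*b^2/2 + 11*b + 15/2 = (b - 5)*(b - 3)*(b + 1/2)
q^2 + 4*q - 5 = (q - 1)*(q + 5)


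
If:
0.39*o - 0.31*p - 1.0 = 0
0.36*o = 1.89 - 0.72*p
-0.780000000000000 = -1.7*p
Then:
No Solution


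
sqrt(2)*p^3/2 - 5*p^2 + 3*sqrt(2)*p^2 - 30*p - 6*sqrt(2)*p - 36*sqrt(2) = (p + 6)*(p - 6*sqrt(2))*(sqrt(2)*p/2 + 1)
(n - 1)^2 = n^2 - 2*n + 1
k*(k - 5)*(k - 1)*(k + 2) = k^4 - 4*k^3 - 7*k^2 + 10*k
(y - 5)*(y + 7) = y^2 + 2*y - 35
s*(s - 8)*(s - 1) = s^3 - 9*s^2 + 8*s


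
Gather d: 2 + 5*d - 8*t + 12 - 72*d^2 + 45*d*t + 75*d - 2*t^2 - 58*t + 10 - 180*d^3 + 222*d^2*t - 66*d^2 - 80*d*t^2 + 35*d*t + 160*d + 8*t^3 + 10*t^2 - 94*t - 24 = -180*d^3 + d^2*(222*t - 138) + d*(-80*t^2 + 80*t + 240) + 8*t^3 + 8*t^2 - 160*t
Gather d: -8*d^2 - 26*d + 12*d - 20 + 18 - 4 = -8*d^2 - 14*d - 6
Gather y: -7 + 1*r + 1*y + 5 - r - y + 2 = 0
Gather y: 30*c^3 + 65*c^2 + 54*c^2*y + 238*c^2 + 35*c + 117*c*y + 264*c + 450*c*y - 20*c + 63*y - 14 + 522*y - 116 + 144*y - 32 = 30*c^3 + 303*c^2 + 279*c + y*(54*c^2 + 567*c + 729) - 162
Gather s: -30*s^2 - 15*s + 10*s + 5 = -30*s^2 - 5*s + 5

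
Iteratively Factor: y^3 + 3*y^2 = (y)*(y^2 + 3*y) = y*(y + 3)*(y)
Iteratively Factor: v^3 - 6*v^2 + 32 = (v + 2)*(v^2 - 8*v + 16) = (v - 4)*(v + 2)*(v - 4)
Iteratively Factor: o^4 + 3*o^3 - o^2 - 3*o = (o + 3)*(o^3 - o) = o*(o + 3)*(o^2 - 1) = o*(o + 1)*(o + 3)*(o - 1)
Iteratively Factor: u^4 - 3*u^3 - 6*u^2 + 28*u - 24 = (u + 3)*(u^3 - 6*u^2 + 12*u - 8) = (u - 2)*(u + 3)*(u^2 - 4*u + 4) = (u - 2)^2*(u + 3)*(u - 2)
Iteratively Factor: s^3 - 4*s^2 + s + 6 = (s - 3)*(s^2 - s - 2) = (s - 3)*(s - 2)*(s + 1)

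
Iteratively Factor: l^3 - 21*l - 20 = (l - 5)*(l^2 + 5*l + 4) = (l - 5)*(l + 1)*(l + 4)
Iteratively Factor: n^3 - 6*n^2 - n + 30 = (n - 3)*(n^2 - 3*n - 10) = (n - 5)*(n - 3)*(n + 2)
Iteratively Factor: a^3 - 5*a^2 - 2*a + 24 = (a - 4)*(a^2 - a - 6) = (a - 4)*(a + 2)*(a - 3)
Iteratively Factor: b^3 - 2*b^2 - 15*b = (b - 5)*(b^2 + 3*b) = (b - 5)*(b + 3)*(b)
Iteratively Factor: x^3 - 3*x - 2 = (x + 1)*(x^2 - x - 2) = (x + 1)^2*(x - 2)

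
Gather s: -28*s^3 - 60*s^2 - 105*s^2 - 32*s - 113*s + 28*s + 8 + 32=-28*s^3 - 165*s^2 - 117*s + 40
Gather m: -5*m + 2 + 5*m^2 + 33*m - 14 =5*m^2 + 28*m - 12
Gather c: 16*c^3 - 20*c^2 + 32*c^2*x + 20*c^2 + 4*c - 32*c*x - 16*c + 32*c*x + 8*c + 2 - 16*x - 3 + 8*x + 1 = 16*c^3 + 32*c^2*x - 4*c - 8*x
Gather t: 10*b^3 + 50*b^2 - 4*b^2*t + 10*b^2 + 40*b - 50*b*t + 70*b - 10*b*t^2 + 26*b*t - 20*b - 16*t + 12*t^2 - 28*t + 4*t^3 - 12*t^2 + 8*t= 10*b^3 + 60*b^2 - 10*b*t^2 + 90*b + 4*t^3 + t*(-4*b^2 - 24*b - 36)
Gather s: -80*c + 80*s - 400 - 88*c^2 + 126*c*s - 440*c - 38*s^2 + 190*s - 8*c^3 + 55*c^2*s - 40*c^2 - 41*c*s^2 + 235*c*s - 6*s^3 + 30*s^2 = -8*c^3 - 128*c^2 - 520*c - 6*s^3 + s^2*(-41*c - 8) + s*(55*c^2 + 361*c + 270) - 400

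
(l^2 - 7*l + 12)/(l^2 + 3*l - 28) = (l - 3)/(l + 7)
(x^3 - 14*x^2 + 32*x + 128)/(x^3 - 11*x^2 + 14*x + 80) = (x - 8)/(x - 5)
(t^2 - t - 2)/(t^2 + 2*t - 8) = (t + 1)/(t + 4)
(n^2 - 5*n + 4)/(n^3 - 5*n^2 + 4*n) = 1/n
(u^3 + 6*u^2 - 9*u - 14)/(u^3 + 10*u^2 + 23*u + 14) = (u - 2)/(u + 2)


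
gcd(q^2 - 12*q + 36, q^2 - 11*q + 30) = q - 6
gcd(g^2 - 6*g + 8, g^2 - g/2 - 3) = g - 2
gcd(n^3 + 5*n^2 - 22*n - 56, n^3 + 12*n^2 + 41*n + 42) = n^2 + 9*n + 14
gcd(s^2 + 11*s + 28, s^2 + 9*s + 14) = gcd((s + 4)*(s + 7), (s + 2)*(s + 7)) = s + 7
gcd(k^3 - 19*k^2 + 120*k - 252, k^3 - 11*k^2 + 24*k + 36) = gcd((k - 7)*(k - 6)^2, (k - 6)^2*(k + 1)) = k^2 - 12*k + 36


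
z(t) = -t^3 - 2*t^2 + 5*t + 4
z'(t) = -3*t^2 - 4*t + 5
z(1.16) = 5.55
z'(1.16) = -3.68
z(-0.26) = 2.58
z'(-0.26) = 5.84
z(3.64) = -52.53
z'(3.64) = -49.31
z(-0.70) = -0.14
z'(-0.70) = 6.33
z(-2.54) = -5.22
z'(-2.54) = -4.19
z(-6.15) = 130.21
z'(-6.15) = -83.87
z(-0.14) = 3.26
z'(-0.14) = 5.50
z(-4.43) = 29.54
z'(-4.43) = -36.15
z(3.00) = -26.00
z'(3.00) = -34.00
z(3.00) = -26.00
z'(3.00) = -34.00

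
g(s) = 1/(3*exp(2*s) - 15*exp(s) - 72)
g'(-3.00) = 0.00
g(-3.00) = -0.01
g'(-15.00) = 0.00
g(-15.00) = -0.01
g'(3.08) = -0.00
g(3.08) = 0.00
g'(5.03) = -0.00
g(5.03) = 0.00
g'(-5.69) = 0.00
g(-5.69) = -0.01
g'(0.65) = 0.00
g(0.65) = -0.01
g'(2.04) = -2.43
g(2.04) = -0.10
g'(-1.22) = 0.00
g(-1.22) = -0.01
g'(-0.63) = 0.00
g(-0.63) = -0.01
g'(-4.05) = 0.00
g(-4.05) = -0.01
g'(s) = (-6*exp(2*s) + 15*exp(s))/(3*exp(2*s) - 15*exp(s) - 72)^2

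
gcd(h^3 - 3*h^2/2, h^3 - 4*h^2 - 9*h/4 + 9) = h - 3/2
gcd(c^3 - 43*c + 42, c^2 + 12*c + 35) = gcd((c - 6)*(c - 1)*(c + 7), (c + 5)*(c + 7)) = c + 7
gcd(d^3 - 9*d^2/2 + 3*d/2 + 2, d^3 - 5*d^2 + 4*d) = d^2 - 5*d + 4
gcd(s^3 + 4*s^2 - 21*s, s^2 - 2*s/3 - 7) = s - 3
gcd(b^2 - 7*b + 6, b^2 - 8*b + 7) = b - 1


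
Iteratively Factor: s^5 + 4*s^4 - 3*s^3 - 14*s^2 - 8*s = (s + 1)*(s^4 + 3*s^3 - 6*s^2 - 8*s) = (s + 1)*(s + 4)*(s^3 - s^2 - 2*s) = s*(s + 1)*(s + 4)*(s^2 - s - 2) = s*(s - 2)*(s + 1)*(s + 4)*(s + 1)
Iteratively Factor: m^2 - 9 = (m - 3)*(m + 3)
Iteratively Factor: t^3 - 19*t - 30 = (t + 2)*(t^2 - 2*t - 15) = (t + 2)*(t + 3)*(t - 5)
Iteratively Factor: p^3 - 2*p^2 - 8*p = (p)*(p^2 - 2*p - 8) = p*(p - 4)*(p + 2)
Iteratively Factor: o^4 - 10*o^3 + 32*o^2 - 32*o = (o - 4)*(o^3 - 6*o^2 + 8*o) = (o - 4)*(o - 2)*(o^2 - 4*o) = (o - 4)^2*(o - 2)*(o)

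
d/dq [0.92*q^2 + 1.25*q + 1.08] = 1.84*q + 1.25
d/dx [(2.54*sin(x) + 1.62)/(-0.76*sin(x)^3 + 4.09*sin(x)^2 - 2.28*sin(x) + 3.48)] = (3.8608*sin(x)^3 - 6.695*sin(x)^2 - 13.2516*sin(x) + 12.5328)*cos(x)/(0.5776*sin(x)^6 - 6.2168*sin(x)^5 + 20.1937*sin(x)^4 - 23.94*sin(x)^3 + 33.6648*sin(x)^2 - 15.8688*sin(x) + 12.1104)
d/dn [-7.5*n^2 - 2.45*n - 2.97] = -15.0*n - 2.45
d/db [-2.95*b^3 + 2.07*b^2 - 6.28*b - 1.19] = -8.85*b^2 + 4.14*b - 6.28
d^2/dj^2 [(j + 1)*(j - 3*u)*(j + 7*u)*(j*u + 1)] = 12*j^2*u + 24*j*u^2 + 6*j*u + 6*j - 42*u^3 + 8*u^2 + 8*u + 2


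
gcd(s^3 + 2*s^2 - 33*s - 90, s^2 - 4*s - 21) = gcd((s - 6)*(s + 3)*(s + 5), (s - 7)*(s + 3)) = s + 3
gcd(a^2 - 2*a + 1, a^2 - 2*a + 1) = a^2 - 2*a + 1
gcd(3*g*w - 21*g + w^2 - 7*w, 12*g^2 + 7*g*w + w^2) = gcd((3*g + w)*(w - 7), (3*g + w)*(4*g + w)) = 3*g + w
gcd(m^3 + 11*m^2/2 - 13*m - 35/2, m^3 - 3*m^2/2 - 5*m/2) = m^2 - 3*m/2 - 5/2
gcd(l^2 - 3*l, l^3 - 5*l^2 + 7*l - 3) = l - 3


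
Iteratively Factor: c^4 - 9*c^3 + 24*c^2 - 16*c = (c - 4)*(c^3 - 5*c^2 + 4*c) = (c - 4)*(c - 1)*(c^2 - 4*c) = (c - 4)^2*(c - 1)*(c)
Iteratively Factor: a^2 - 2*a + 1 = (a - 1)*(a - 1)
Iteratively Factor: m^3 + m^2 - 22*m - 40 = (m + 4)*(m^2 - 3*m - 10) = (m - 5)*(m + 4)*(m + 2)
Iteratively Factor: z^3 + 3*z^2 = (z)*(z^2 + 3*z) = z^2*(z + 3)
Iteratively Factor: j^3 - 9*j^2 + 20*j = (j)*(j^2 - 9*j + 20) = j*(j - 4)*(j - 5)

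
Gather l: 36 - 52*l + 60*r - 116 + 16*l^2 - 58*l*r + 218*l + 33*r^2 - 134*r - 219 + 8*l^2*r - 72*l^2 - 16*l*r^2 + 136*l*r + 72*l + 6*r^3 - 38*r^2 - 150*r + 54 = l^2*(8*r - 56) + l*(-16*r^2 + 78*r + 238) + 6*r^3 - 5*r^2 - 224*r - 245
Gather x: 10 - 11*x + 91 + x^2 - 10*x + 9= x^2 - 21*x + 110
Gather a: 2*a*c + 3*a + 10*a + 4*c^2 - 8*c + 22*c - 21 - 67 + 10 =a*(2*c + 13) + 4*c^2 + 14*c - 78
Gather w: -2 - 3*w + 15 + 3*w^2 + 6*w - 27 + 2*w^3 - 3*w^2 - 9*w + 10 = 2*w^3 - 6*w - 4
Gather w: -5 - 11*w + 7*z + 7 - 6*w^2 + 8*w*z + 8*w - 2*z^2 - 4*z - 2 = -6*w^2 + w*(8*z - 3) - 2*z^2 + 3*z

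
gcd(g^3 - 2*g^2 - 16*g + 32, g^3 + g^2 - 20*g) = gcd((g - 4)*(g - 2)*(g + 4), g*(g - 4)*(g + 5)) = g - 4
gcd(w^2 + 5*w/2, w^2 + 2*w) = w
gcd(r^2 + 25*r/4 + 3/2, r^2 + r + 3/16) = r + 1/4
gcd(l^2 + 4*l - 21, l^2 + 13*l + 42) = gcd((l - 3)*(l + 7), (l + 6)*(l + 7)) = l + 7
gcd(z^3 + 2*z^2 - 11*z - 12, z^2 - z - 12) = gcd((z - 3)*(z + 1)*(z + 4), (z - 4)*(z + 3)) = 1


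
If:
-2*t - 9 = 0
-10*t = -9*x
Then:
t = -9/2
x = -5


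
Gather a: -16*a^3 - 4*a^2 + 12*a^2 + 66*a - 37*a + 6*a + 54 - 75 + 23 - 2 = -16*a^3 + 8*a^2 + 35*a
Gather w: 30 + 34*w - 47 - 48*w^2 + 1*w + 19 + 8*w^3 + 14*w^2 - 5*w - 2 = 8*w^3 - 34*w^2 + 30*w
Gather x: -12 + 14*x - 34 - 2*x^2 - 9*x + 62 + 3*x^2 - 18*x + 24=x^2 - 13*x + 40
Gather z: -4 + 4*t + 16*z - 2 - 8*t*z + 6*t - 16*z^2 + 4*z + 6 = 10*t - 16*z^2 + z*(20 - 8*t)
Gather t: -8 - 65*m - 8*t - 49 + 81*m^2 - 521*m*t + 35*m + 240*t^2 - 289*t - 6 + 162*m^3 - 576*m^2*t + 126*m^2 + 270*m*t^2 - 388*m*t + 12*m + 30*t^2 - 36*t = 162*m^3 + 207*m^2 - 18*m + t^2*(270*m + 270) + t*(-576*m^2 - 909*m - 333) - 63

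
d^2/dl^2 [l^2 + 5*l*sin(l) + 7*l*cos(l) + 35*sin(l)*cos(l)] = -5*l*sin(l) - 7*l*cos(l) - 14*sin(l) - 70*sin(2*l) + 10*cos(l) + 2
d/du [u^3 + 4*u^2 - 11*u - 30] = 3*u^2 + 8*u - 11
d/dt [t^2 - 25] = 2*t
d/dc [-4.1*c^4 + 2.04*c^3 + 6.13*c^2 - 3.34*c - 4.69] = -16.4*c^3 + 6.12*c^2 + 12.26*c - 3.34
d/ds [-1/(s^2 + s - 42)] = (2*s + 1)/(s^2 + s - 42)^2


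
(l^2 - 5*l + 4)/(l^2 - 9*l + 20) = (l - 1)/(l - 5)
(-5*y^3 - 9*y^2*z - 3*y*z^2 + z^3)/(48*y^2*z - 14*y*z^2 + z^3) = (-5*y^3 - 9*y^2*z - 3*y*z^2 + z^3)/(z*(48*y^2 - 14*y*z + z^2))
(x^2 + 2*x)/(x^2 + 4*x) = (x + 2)/(x + 4)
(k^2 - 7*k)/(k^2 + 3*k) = (k - 7)/(k + 3)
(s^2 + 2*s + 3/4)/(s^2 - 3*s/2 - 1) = (s + 3/2)/(s - 2)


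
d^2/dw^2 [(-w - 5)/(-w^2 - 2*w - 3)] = 2*(4*(w + 1)^2*(w + 5) - (3*w + 7)*(w^2 + 2*w + 3))/(w^2 + 2*w + 3)^3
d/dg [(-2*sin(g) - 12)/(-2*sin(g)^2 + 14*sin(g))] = (-cos(g) - 12/tan(g) + 42*cos(g)/sin(g)^2)/(sin(g) - 7)^2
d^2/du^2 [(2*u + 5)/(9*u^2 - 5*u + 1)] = 2*((2*u + 5)*(18*u - 5)^2 - (54*u + 35)*(9*u^2 - 5*u + 1))/(9*u^2 - 5*u + 1)^3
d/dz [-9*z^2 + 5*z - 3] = 5 - 18*z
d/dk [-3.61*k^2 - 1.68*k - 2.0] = -7.22*k - 1.68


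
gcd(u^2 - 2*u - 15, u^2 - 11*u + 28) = 1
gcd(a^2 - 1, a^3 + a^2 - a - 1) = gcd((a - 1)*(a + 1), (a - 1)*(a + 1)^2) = a^2 - 1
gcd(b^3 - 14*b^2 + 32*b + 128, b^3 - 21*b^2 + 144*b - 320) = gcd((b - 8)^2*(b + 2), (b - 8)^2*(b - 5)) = b^2 - 16*b + 64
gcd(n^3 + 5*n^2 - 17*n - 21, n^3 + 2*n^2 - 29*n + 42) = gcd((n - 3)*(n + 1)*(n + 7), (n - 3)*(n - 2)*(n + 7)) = n^2 + 4*n - 21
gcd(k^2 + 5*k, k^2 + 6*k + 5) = k + 5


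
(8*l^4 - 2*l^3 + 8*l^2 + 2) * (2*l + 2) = 16*l^5 + 12*l^4 + 12*l^3 + 16*l^2 + 4*l + 4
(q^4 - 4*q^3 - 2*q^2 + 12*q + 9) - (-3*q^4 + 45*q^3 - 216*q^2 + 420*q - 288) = 4*q^4 - 49*q^3 + 214*q^2 - 408*q + 297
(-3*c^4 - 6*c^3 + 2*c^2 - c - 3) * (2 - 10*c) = 30*c^5 + 54*c^4 - 32*c^3 + 14*c^2 + 28*c - 6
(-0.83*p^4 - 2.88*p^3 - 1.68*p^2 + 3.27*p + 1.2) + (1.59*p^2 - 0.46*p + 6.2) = -0.83*p^4 - 2.88*p^3 - 0.0899999999999999*p^2 + 2.81*p + 7.4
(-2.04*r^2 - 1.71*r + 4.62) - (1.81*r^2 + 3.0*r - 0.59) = -3.85*r^2 - 4.71*r + 5.21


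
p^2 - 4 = (p - 2)*(p + 2)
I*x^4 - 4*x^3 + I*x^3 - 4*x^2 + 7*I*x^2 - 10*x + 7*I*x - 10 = (x - 2*I)*(x + I)*(x + 5*I)*(I*x + I)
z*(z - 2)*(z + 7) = z^3 + 5*z^2 - 14*z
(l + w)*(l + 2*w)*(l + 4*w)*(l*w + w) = l^4*w + 7*l^3*w^2 + l^3*w + 14*l^2*w^3 + 7*l^2*w^2 + 8*l*w^4 + 14*l*w^3 + 8*w^4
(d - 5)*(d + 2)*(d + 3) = d^3 - 19*d - 30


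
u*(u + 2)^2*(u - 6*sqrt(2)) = u^4 - 6*sqrt(2)*u^3 + 4*u^3 - 24*sqrt(2)*u^2 + 4*u^2 - 24*sqrt(2)*u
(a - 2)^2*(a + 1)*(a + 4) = a^4 + a^3 - 12*a^2 + 4*a + 16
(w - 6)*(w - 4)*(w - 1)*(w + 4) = w^4 - 7*w^3 - 10*w^2 + 112*w - 96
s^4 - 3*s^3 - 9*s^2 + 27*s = s*(s - 3)^2*(s + 3)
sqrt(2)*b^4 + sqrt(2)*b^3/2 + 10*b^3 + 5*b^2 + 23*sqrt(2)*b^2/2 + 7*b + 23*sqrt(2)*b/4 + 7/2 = (b + sqrt(2)/2)*(b + sqrt(2))*(b + 7*sqrt(2)/2)*(sqrt(2)*b + sqrt(2)/2)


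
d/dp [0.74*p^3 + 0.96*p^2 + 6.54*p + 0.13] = 2.22*p^2 + 1.92*p + 6.54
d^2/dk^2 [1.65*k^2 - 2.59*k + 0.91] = 3.30000000000000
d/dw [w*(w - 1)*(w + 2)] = 3*w^2 + 2*w - 2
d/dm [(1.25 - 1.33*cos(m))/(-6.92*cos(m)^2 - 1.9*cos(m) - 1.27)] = (9.2036*cos(m)^2 - 17.3*cos(m) - 4.0641)*sin(m)/(47.8864*cos(m)^4 + 26.296*cos(m)^3 + 21.1868*cos(m)^2 + 4.826*cos(m) + 1.6129)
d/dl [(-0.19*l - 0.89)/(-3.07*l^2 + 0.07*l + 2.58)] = (0.5833*l^2 - 0.0133*l - (0.19*l + 0.89)*(6.14*l - 0.07) - 0.4902)/(-3.07*l^2 + 0.07*l + 2.58)^2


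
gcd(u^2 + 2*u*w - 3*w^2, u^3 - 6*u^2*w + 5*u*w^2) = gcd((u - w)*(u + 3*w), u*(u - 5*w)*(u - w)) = u - w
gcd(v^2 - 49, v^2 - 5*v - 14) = v - 7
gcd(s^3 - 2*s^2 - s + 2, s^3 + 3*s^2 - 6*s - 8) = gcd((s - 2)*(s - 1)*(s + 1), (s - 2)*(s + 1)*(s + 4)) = s^2 - s - 2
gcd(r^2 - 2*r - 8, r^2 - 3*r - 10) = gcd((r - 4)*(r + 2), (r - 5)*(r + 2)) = r + 2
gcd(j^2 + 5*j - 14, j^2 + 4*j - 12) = j - 2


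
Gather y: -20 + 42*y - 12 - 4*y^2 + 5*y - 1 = -4*y^2 + 47*y - 33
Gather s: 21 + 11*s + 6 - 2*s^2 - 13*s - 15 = -2*s^2 - 2*s + 12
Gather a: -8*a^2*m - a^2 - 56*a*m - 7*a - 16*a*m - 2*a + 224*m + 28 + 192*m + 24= a^2*(-8*m - 1) + a*(-72*m - 9) + 416*m + 52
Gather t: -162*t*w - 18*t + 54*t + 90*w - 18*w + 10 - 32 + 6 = t*(36 - 162*w) + 72*w - 16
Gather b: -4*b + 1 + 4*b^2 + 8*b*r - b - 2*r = 4*b^2 + b*(8*r - 5) - 2*r + 1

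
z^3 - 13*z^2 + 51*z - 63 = (z - 7)*(z - 3)^2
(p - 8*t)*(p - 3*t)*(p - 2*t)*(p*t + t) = p^4*t - 13*p^3*t^2 + p^3*t + 46*p^2*t^3 - 13*p^2*t^2 - 48*p*t^4 + 46*p*t^3 - 48*t^4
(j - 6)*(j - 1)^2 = j^3 - 8*j^2 + 13*j - 6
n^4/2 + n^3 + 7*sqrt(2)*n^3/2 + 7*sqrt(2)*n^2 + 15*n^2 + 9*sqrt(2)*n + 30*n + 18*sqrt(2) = (n/2 + 1)*(n + sqrt(2))*(n + 3*sqrt(2))^2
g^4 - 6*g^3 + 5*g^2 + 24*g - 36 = (g - 3)^2*(g - 2)*(g + 2)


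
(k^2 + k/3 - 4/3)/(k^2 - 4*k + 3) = (k + 4/3)/(k - 3)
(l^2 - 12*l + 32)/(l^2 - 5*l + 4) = (l - 8)/(l - 1)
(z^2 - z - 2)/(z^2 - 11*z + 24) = (z^2 - z - 2)/(z^2 - 11*z + 24)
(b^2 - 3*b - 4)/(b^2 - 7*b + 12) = (b + 1)/(b - 3)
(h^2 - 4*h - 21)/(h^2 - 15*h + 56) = (h + 3)/(h - 8)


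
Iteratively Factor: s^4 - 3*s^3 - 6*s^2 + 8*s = (s - 4)*(s^3 + s^2 - 2*s) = (s - 4)*(s + 2)*(s^2 - s) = s*(s - 4)*(s + 2)*(s - 1)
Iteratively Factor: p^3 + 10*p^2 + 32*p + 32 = (p + 4)*(p^2 + 6*p + 8) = (p + 2)*(p + 4)*(p + 4)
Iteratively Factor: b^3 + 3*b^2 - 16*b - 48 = (b - 4)*(b^2 + 7*b + 12) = (b - 4)*(b + 4)*(b + 3)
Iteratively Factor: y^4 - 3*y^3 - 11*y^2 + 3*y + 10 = (y + 1)*(y^3 - 4*y^2 - 7*y + 10) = (y - 5)*(y + 1)*(y^2 + y - 2) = (y - 5)*(y + 1)*(y + 2)*(y - 1)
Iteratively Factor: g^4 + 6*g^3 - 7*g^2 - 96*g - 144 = (g + 3)*(g^3 + 3*g^2 - 16*g - 48) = (g - 4)*(g + 3)*(g^2 + 7*g + 12) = (g - 4)*(g + 3)^2*(g + 4)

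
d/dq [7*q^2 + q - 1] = 14*q + 1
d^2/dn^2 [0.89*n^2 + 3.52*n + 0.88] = 1.78000000000000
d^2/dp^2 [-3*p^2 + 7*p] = -6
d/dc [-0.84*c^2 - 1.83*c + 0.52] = -1.68*c - 1.83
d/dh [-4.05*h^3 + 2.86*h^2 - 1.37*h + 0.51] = -12.15*h^2 + 5.72*h - 1.37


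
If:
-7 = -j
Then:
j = 7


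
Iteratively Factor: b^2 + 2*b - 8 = (b + 4)*(b - 2)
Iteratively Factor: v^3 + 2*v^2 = (v)*(v^2 + 2*v) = v*(v + 2)*(v)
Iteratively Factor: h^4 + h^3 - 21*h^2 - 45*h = (h)*(h^3 + h^2 - 21*h - 45) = h*(h - 5)*(h^2 + 6*h + 9) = h*(h - 5)*(h + 3)*(h + 3)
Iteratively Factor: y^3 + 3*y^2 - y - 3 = (y - 1)*(y^2 + 4*y + 3) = (y - 1)*(y + 1)*(y + 3)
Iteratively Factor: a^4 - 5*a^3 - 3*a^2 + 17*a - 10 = (a + 2)*(a^3 - 7*a^2 + 11*a - 5) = (a - 1)*(a + 2)*(a^2 - 6*a + 5) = (a - 5)*(a - 1)*(a + 2)*(a - 1)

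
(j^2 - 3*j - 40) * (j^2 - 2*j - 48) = j^4 - 5*j^3 - 82*j^2 + 224*j + 1920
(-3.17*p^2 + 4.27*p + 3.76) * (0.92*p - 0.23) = -2.9164*p^3 + 4.6575*p^2 + 2.4771*p - 0.8648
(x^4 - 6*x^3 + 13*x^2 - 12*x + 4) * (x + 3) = x^5 - 3*x^4 - 5*x^3 + 27*x^2 - 32*x + 12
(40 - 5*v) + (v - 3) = 37 - 4*v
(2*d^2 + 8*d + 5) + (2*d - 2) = 2*d^2 + 10*d + 3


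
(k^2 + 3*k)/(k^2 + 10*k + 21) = k/(k + 7)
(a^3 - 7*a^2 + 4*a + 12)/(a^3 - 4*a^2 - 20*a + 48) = (a + 1)/(a + 4)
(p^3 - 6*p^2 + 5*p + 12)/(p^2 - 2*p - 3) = p - 4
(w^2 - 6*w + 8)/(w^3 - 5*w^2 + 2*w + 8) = 1/(w + 1)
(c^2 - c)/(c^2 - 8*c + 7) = c/(c - 7)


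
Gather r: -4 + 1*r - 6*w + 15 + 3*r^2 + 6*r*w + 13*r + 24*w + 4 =3*r^2 + r*(6*w + 14) + 18*w + 15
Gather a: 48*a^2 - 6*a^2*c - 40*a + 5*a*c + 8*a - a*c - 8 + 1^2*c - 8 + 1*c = a^2*(48 - 6*c) + a*(4*c - 32) + 2*c - 16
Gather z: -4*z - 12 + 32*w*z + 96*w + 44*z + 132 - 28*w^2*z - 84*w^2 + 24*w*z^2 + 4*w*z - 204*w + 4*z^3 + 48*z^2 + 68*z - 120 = -84*w^2 - 108*w + 4*z^3 + z^2*(24*w + 48) + z*(-28*w^2 + 36*w + 108)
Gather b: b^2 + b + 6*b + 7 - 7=b^2 + 7*b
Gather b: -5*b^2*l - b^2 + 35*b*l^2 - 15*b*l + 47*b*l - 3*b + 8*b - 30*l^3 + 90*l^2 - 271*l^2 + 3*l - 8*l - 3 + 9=b^2*(-5*l - 1) + b*(35*l^2 + 32*l + 5) - 30*l^3 - 181*l^2 - 5*l + 6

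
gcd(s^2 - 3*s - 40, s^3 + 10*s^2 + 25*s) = s + 5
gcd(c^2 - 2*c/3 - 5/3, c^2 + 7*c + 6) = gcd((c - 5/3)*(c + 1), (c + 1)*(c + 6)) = c + 1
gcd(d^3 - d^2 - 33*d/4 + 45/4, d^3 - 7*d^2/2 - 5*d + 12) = d - 3/2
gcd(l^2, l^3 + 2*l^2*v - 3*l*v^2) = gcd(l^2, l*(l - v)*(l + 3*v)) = l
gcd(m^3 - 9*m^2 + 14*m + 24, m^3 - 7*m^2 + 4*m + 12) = m^2 - 5*m - 6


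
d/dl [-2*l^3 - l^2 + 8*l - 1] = -6*l^2 - 2*l + 8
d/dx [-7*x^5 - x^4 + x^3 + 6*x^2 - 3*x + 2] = -35*x^4 - 4*x^3 + 3*x^2 + 12*x - 3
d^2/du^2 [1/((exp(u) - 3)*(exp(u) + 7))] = 4*(exp(3*u) + 3*exp(2*u) + 25*exp(u) + 21)*exp(u)/(exp(6*u) + 12*exp(5*u) - 15*exp(4*u) - 440*exp(3*u) + 315*exp(2*u) + 5292*exp(u) - 9261)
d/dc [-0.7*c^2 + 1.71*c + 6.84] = 1.71 - 1.4*c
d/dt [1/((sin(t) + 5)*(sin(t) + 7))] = -2*(sin(t) + 6)*cos(t)/((sin(t) + 5)^2*(sin(t) + 7)^2)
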